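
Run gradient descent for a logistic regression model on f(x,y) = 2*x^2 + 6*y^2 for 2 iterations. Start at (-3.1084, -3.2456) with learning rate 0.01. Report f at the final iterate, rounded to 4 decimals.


Gradient descent on f(x,y) = 2*x^2 + 6*y^2.
Starting point: (-3.1084, -3.2456), alpha = 0.01
Step 1: grad_x = 2*2*-3.1084 = -12.4336, grad_y = 2*6*-3.2456 = -38.9472
  x_1 = -3.1084 - 0.01*-12.4336 = -2.9841
  y_1 = -3.2456 - 0.01*-38.9472 = -2.8561
Step 2: grad_x = 2*2*-2.9841 = -11.9363, grad_y = 2*6*-2.8561 = -34.2735
  x_2 = -2.9841 - 0.01*-11.9363 = -2.8647
  y_2 = -2.8561 - 0.01*-34.2735 = -2.5134
f(-2.8647, -2.5134) = 2*(-2.8647)^2 + 6*(-2.5134)^2 = 54.3159


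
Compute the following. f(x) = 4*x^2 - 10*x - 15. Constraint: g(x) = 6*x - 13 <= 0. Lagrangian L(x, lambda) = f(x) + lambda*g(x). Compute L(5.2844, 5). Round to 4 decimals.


Step 1: Evaluate f(x).
f(5.2844) = 4*5.2844^2 - 10*5.2844 - 15 = 43.8555
Step 2: Evaluate g(x).
g(5.2844) = 6*5.2844 - 13 = 18.7064
Step 3: Compute Lagrangian.
L = 43.8555 + 5*18.7064 = 137.3875


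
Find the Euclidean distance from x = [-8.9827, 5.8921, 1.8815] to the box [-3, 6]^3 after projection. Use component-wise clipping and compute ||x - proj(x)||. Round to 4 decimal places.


Project each component onto [-3, 6].
clip(-8.9827) = -3.0, clip(5.8921) = 5.8921, clip(1.8815) = 1.8815
Projection = [-3.0, 5.8921, 1.8815]
Squared diffs: [35.7927, 0.0, 0.0]
Distance = sqrt(35.7927) = 5.9827


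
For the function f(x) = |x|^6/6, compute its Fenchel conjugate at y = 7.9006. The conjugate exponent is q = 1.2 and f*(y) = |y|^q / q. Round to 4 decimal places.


The conjugate exponent q satisfies 1/p + 1/q = 1.
p = 6, so q = 6/(6 - 1) = 1.2
|y|^q = 7.9006^1.2 = 11.9452
f*(7.9006) = 11.9452 / 1.2 = 9.9543


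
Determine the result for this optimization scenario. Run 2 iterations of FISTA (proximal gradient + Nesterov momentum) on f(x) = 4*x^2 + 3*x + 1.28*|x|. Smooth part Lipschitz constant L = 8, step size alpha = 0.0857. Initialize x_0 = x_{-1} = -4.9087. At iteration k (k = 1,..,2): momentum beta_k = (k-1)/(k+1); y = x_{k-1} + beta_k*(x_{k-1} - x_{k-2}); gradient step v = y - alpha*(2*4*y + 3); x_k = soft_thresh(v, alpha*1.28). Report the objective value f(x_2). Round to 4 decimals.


FISTA on f(x) = 4*x^2 + 3*x + 1.28*|x|
L = 8, alpha = 0.0857
Iteration 1: beta = 0.0, y = -4.9087 + 0.0*(-4.9087 + 4.9087) = -4.9087
  grad(y) = -36.2696, v = y - alpha*grad = -1.8004
  prox(v) = soft_thresh(-1.8004, 0.1097) = -1.6907
Iteration 2: beta = 0.3333, y = -1.6907 + 0.3333*(-1.6907 + 4.9087) = -0.618
  grad(y) = -1.9443, v = y - alpha*grad = -0.4514
  prox(v) = soft_thresh(-0.4514, 0.1097) = -0.3417
f(x_2) = 4*(-0.3417)^2 + 3*(-0.3417) + 1.28*|-0.3417| = -0.1207


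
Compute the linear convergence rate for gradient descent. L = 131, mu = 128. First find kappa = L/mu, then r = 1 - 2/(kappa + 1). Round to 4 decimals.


Step 1: Compute the condition number.
kappa = L/mu = 131/128 = 1.0234
Step 2: Compute the convergence rate.
r = 1 - 2/(kappa + 1) = 1 - 2*mu/(L + mu) = (L - mu)/(L + mu) = 3/259 = 0.0116


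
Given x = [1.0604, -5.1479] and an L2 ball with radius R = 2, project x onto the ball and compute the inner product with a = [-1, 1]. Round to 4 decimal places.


Step 1: Compute ||x|| (intermediates to 6 decimals).
||x|| = sqrt(1.0604^2 + (-5.1479)^2) = 5.25598
Step 2: Project.
Since ||x|| > R, scale = R/||x|| = 2/5.25598 = 0.380519, proj(x) = scale * x
proj(x) = [0.403502, -1.958874]
Step 3: Dot product.
a^T * proj(x) = -1*0.403502 + 1*(-1.958874) = -2.3624


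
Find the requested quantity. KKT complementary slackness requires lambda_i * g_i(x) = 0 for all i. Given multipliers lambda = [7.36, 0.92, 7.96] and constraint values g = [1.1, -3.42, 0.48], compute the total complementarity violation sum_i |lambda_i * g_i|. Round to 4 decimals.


KKT complementary slackness check:
lambda_1 * g_1 = 7.36 * 1.1 = 8.096
lambda_2 * g_2 = 0.92 * -3.42 = -3.1464
lambda_3 * g_3 = 7.96 * 0.48 = 3.8208
Total violation = 8.096 + 3.1464 + 3.8208 = 15.0632


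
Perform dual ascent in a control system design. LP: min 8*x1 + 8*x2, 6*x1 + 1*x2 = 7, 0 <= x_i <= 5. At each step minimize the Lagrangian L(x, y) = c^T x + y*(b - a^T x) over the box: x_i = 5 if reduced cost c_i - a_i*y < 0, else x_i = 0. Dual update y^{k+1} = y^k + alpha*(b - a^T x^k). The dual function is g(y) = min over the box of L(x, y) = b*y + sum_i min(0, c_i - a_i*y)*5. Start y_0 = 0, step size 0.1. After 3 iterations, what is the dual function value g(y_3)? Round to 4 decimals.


Dual ascent for LP: min 8*x1 + 8*x2, 6*x1 + 1*x2 = 7, 0 <= x_i <= 5
Step 1: y^k = 0.0, reduced costs: (8.0, 8.0)
  x^k = (0.0, 0.0), subgradient = b - a^T x = 7.0
  y^{k+1} = 0.0 + 0.1*7.0 = 0.7
Step 2: y^k = 0.7, reduced costs: (3.8, 7.3)
  x^k = (0.0, 0.0), subgradient = b - a^T x = 7.0
  y^{k+1} = 0.7 + 0.1*7.0 = 1.4
Step 3: y^k = 1.4, reduced costs: (-0.4, 6.6)
  x^k = (5.0, 0.0), subgradient = b - a^T x = -23.0
  y^{k+1} = 1.4 + 0.1*-23.0 = -0.9
Dual objective at y_3 = -0.9: reduced costs (13.4, 8.9), box minimizer x = (0.0, 0.0)
g(y_3) = b*y + (c1 - a1*y)*x1 + (c2 - a2*y)*x2 = 7*(-0.9) + 13.4*0.0 + 8.9*0.0 = -6.3 + 0.0 + 0.0 = -6.3


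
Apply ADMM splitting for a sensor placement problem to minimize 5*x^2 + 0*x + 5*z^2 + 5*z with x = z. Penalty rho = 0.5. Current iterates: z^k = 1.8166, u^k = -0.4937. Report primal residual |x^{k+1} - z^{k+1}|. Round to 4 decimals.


ADMM iteration with rho = 0.5, z^k = 1.8166, u^k = -0.4937
Step 1: x-update.
Minimize 5*x^2 + 0*x + (0.5/2)*(x - 1.8166 - 0.4937)^2
FOC: (2*5 + 0.5)*x = 0 + 0.5*(1.8166 + 0.4937)
x^{k+1} = 0.11
Step 2: z-update.
Minimize 5*z^2 + 5*z + (0.5/2)*(0.11 - z - 0.4937)^2
FOC: (2*5 + 0.5)*z = -5 + 0.5*(0.11 - 0.4937)
z^{k+1} = -0.4945
Step 3: u-update.
u^{k+1} = -0.4937 + 0.11 + 0.4945 = 0.1108
Step 4: Primal residual = |0.11 + 0.4945| = 0.6045


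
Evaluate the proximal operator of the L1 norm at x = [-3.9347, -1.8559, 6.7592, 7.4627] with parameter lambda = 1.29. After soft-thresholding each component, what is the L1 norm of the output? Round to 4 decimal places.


Soft-thresholding with lambda = 1.29:
prox(-3.9347) = sign(-3.9347)*max(|-3.9347| - 1.29, 0) = -2.6447
prox(-1.8559) = sign(-1.8559)*max(|-1.8559| - 1.29, 0) = -0.5659
prox(6.7592) = sign(6.7592)*max(|6.7592| - 1.29, 0) = 5.4692
prox(7.4627) = sign(7.4627)*max(|7.4627| - 1.29, 0) = 6.1727
prox(x) = [-2.6447, -0.5659, 5.4692, 6.1727]
||prox(x)||_1 = 2.6447 + 0.5659 + 5.4692 + 6.1727 = 14.8525


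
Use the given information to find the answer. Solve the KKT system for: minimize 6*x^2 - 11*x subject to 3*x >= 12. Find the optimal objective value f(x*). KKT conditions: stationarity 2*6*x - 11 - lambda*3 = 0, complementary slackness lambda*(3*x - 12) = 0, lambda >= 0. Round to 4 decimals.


Step 1: Try lambda = 0 (constraint inactive).
x_unc = 11/(2*6) = 0.9167
Check: 3*0.9167 = 2.7501 < 12 -- violated!
Step 2: Constraint must be active: 3*x = 12
x* = 12/3 = 4.0
lambda = (2*6*4.0 - 11)/3 = 12.3333
Step 3: Compute optimal value.
f(x*) = 6*4.0^2 - 11*4.0 = 52.0


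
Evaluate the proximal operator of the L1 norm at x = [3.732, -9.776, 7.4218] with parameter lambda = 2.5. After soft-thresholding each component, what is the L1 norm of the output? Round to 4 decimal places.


Soft-thresholding with lambda = 2.5:
prox(3.732) = sign(3.732)*max(|3.732| - 2.5, 0) = 1.232
prox(-9.776) = sign(-9.776)*max(|-9.776| - 2.5, 0) = -7.276
prox(7.4218) = sign(7.4218)*max(|7.4218| - 2.5, 0) = 4.9218
prox(x) = [1.232, -7.276, 4.9218]
||prox(x)||_1 = 1.232 + 7.276 + 4.9218 = 13.4298


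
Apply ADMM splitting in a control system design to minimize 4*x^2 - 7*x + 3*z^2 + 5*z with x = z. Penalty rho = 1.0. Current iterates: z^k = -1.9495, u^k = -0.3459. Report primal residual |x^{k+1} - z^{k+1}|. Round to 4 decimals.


ADMM iteration with rho = 1.0, z^k = -1.9495, u^k = -0.3459
Step 1: x-update.
Minimize 4*x^2 - 7*x + (1.0/2)*(x + 1.9495 - 0.3459)^2
FOC: (2*4 + 1.0)*x = 7 + 1.0*(-1.9495 + 0.3459)
x^{k+1} = 0.5996
Step 2: z-update.
Minimize 3*z^2 + 5*z + (1.0/2)*(0.5996 - z - 0.3459)^2
FOC: (2*3 + 1.0)*z = -5 + 1.0*(0.5996 - 0.3459)
z^{k+1} = -0.678
Step 3: u-update.
u^{k+1} = -0.3459 + 0.5996 + 0.678 = 0.9317
Step 4: Primal residual = |0.5996 + 0.678| = 1.2776


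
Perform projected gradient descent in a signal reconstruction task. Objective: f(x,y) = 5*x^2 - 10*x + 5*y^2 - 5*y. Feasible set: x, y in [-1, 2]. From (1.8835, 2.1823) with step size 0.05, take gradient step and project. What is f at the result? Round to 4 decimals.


Step 1: Compute gradient at (1.8835, 2.1823).
grad_x = 2*5*1.8835 - 10 = 8.835
grad_y = 2*5*2.1823 - 5 = 16.823
Step 2: Gradient step.
x_raw = 1.8835 - 0.05*8.835 = 1.4418
y_raw = 2.1823 - 0.05*16.823 = 1.3412
Step 3: Project onto [-1, 2].
x_proj = clip(1.4418) = 1.4418
y_proj = clip(1.3412) = 1.3412
Step 4: Evaluate f.
f(1.4418, 1.3412) = -1.7366


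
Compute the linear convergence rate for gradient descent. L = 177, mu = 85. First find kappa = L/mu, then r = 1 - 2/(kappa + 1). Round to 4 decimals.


Step 1: Compute the condition number.
kappa = L/mu = 177/85 = 2.0824
Step 2: Compute the convergence rate.
r = 1 - 2/(kappa + 1) = 1 - 2*mu/(L + mu) = (L - mu)/(L + mu) = 92/262 = 0.3511


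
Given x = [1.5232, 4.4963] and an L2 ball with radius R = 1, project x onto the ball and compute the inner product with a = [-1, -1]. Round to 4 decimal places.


Step 1: Compute ||x|| (intermediates to 6 decimals).
||x|| = sqrt(1.5232^2 + 4.4963^2) = 4.747299
Step 2: Project.
Since ||x|| > R, scale = R/||x|| = 1/4.747299 = 0.210646, proj(x) = scale * x
proj(x) = [0.320856, 0.947128]
Step 3: Dot product.
a^T * proj(x) = -1*0.320856 - 1*0.947128 = -1.268


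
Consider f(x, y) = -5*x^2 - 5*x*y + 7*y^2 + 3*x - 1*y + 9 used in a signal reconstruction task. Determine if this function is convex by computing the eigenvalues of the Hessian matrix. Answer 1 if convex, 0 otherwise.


The Hessian of f(x,y) = -5*x^2 - 5*x*y + 7*y^2 + 3*x - 1*y + 9 is:
H = [[-10, -5], [-5, 14]]
Trace = -10 + 14 = 4
Determinant = -10*14 - (-5)^2 = -165
Discriminant = (4)^2 - 4*-165 = 676.0
Eigenvalues: lambda_1 = -11.0, lambda_2 = 15.0
The function is not convex.

0


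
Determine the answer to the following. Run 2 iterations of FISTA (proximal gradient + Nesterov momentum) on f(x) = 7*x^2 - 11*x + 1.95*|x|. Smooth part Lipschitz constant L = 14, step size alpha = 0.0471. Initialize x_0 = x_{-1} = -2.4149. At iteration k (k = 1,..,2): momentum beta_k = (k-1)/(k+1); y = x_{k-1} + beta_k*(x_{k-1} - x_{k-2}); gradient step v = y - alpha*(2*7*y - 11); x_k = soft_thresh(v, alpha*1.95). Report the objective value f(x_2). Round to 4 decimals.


FISTA on f(x) = 7*x^2 - 11*x + 1.95*|x|
L = 14, alpha = 0.0471
Iteration 1: beta = 0.0, y = -2.4149 + 0.0*(-2.4149 + 2.4149) = -2.4149
  grad(y) = -44.8086, v = y - alpha*grad = -0.3044
  prox(v) = soft_thresh(-0.3044, 0.0918) = -0.2126
Iteration 2: beta = 0.3333, y = -0.2126 + 0.3333*(-0.2126 + 2.4149) = 0.5215
  grad(y) = -3.6984, v = y - alpha*grad = 0.6957
  prox(v) = soft_thresh(0.6957, 0.0918) = 0.6039
f(x_2) = 7*0.6039^2 - 11*0.6039 + 1.95*|0.6039| = -2.9124


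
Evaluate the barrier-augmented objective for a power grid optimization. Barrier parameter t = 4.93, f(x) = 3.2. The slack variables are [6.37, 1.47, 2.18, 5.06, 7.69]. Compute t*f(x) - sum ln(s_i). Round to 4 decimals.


Step 1: Compute log-barrier.
ln values: [1.8516, 0.3853, 0.7793, 1.6214, 2.0399]
phi = -(1.8516 + 0.3853 + 0.7793 + 1.6214 + 2.0399) = -6.6775
Step 2: Compute augmented objective.
t*f(x) = 4.93*3.2 = 15.776
Total = 15.776 - 6.6775 = 9.0985


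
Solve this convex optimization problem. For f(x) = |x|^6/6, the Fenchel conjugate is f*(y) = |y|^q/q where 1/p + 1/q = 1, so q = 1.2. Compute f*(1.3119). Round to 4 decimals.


The conjugate exponent q satisfies 1/p + 1/q = 1.
p = 6, so q = 6/(6 - 1) = 1.2
|y|^q = 1.3119^1.2 = 1.3851
f*(1.3119) = 1.3851 / 1.2 = 1.1542


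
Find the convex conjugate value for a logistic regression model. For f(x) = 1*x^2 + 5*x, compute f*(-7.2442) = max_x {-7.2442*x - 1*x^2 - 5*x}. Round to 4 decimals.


f*(y) = sup_x {y*x - a*x^2 - b*x} = sup_x {(y-b)*x - a*x^2}
FOC: (y - b) - 2a*x = 0 => x* = (y - b)/(2a)
x* = (-7.2442 - 5)/(2*1) = -6.1221
f*(-7.2442) = (y-b)^2/(4a) = (-7.2442 - 5)^2/(4*1)
= 149.9204/4 = 37.4801


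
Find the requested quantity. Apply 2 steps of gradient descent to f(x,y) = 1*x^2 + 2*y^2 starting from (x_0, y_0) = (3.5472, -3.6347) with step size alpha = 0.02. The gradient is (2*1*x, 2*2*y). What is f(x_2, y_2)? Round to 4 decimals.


Gradient descent on f(x,y) = 1*x^2 + 2*y^2.
Starting point: (3.5472, -3.6347), alpha = 0.02
Step 1: grad_x = 2*1*3.5472 = 7.0944, grad_y = 2*2*-3.6347 = -14.5388
  x_1 = 3.5472 - 0.02*7.0944 = 3.4053
  y_1 = -3.6347 - 0.02*-14.5388 = -3.3439
Step 2: grad_x = 2*1*3.4053 = 6.8106, grad_y = 2*2*-3.3439 = -13.3757
  x_2 = 3.4053 - 0.02*6.8106 = 3.2691
  y_2 = -3.3439 - 0.02*-13.3757 = -3.0764
f(3.2691, -3.0764) = 1*3.2691^2 + 2*(-3.0764)^2 = 29.6156


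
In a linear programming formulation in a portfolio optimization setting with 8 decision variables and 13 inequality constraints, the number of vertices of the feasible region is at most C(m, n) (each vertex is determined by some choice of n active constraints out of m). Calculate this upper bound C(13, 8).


Each vertex corresponds to some choice of n active constraints out of m, so the number of vertices is at most C(m, n) = m! / (n!(m-n)!).
m = 13, n = 8
Numerator: 13 * 12 * 11 * 10 * 9 * 8 * 7 * 6
Denominator: 8! = 40320
C(13, 8) = 1287


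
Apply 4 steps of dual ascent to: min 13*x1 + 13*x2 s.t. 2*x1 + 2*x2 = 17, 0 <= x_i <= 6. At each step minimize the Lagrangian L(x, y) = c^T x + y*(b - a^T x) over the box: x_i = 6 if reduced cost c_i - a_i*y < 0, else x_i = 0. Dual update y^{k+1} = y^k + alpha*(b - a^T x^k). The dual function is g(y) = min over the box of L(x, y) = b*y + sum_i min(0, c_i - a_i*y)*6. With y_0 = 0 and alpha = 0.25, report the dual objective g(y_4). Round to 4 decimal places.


Dual ascent for LP: min 13*x1 + 13*x2, 2*x1 + 2*x2 = 17, 0 <= x_i <= 6
Step 1: y^k = 0.0, reduced costs: (13.0, 13.0)
  x^k = (0.0, 0.0), subgradient = b - a^T x = 17.0
  y^{k+1} = 0.0 + 0.25*17.0 = 4.25
Step 2: y^k = 4.25, reduced costs: (4.5, 4.5)
  x^k = (0.0, 0.0), subgradient = b - a^T x = 17.0
  y^{k+1} = 4.25 + 0.25*17.0 = 8.5
Step 3: y^k = 8.5, reduced costs: (-4.0, -4.0)
  x^k = (6.0, 6.0), subgradient = b - a^T x = -7.0
  y^{k+1} = 8.5 + 0.25*-7.0 = 6.75
Step 4: y^k = 6.75, reduced costs: (-0.5, -0.5)
  x^k = (6.0, 6.0), subgradient = b - a^T x = -7.0
  y^{k+1} = 6.75 + 0.25*-7.0 = 5.0
Dual objective at y_4 = 5.0: reduced costs (3.0, 3.0), box minimizer x = (0.0, 0.0)
g(y_4) = b*y + (c1 - a1*y)*x1 + (c2 - a2*y)*x2 = 17*5.0 + 3.0*0.0 + 3.0*0.0 = 85.0 + 0.0 + 0.0 = 85.0


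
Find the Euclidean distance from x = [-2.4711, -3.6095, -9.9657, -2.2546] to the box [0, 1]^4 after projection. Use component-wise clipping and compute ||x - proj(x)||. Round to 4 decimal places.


Project each component onto [0, 1].
clip(-2.4711) = 0.0, clip(-3.6095) = 0.0, clip(-9.9657) = 0.0, clip(-2.2546) = 0.0
Projection = [0.0, 0.0, 0.0, 0.0]
Squared diffs: [6.1063, 13.0285, 99.3152, 5.0832]
Distance = sqrt(123.5332) = 11.1146


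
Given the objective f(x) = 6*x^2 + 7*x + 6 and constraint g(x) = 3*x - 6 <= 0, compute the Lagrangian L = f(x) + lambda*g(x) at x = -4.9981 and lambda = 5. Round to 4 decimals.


Step 1: Evaluate f(x).
f(-4.9981) = 6*(-4.9981)^2 + 7*(-4.9981) + 6 = 120.8993
Step 2: Evaluate g(x).
g(-4.9981) = 3*-4.9981 - 6 = -20.9943
Step 3: Compute Lagrangian.
L = 120.8993 + 5*-20.9943 = 15.9278


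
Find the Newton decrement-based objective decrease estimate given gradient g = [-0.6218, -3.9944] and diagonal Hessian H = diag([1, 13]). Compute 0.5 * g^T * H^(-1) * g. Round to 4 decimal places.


Step 1: H is diagonal, so H^(-1) * g = [-0.6218, -0.3073].
Step 2: g^T H^(-1) g = sum_i g_i^2 / H_ii
  = (-0.6218)^2/1 + (-3.9944)^2/13
  = 0.3866 + 1.2273 = 1.614
Step 3: Objective decrease = 0.5 * g^T H^(-1) g = 0.807


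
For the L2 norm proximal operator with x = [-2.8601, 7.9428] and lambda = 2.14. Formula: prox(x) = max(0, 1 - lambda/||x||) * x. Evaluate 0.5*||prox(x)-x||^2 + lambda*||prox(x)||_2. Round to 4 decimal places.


Step 1: Compute ||x||.
||x|| = 8.4421
Step 2: Compute scaling factor.
scale = max(0, 1 - 2.14/8.4421) = 0.7465
Step 3: prox(x) = [-2.1351, 5.9294]
||prox(x)|| = 6.3021
Step 4: Proximal objective.
0.5*||prox-x||^2 = 2.2898
lambda*||prox|| = 13.4865
Total = 15.7762


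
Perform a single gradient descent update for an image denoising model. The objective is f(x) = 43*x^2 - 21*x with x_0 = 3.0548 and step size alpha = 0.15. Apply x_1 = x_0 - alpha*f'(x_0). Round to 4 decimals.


We compute the gradient at x_0 and apply the update.
f'(x) = 86*x - 21
f'(3.0548) = 86*3.0548 - 21 = 241.7128
x_1 = 3.0548 - 0.15*241.7128 = -33.2021


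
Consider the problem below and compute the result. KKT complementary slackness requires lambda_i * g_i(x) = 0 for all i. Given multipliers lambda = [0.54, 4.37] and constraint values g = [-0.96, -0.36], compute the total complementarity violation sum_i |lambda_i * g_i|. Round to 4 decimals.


KKT complementary slackness check:
lambda_1 * g_1 = 0.54 * -0.96 = -0.5184
lambda_2 * g_2 = 4.37 * -0.36 = -1.5732
Total violation = 0.5184 + 1.5732 = 2.0916


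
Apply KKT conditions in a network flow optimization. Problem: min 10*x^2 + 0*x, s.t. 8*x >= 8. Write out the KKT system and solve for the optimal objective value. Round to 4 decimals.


Step 1: Try lambda = 0 (constraint inactive).
x_unc = 0/(2*10) = 0.0
Check: 8*0.0 = 0.0 < 8 -- violated!
Step 2: Constraint must be active: 8*x = 8
x* = 8/8 = 1.0
lambda = (2*10*1.0 + 0)/8 = 2.5
Step 3: Compute optimal value.
f(x*) = 10*1.0^2 + 0*1.0 = 10.0


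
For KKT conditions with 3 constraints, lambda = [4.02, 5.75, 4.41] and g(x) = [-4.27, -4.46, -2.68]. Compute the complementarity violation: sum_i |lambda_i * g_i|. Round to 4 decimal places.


KKT complementary slackness check:
lambda_1 * g_1 = 4.02 * -4.27 = -17.1654
lambda_2 * g_2 = 5.75 * -4.46 = -25.645
lambda_3 * g_3 = 4.41 * -2.68 = -11.8188
Total violation = 17.1654 + 25.645 + 11.8188 = 54.6292


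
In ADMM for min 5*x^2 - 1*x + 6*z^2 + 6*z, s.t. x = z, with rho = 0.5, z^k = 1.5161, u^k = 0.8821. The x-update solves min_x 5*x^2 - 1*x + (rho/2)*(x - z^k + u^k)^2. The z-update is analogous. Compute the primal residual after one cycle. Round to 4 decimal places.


ADMM iteration with rho = 0.5, z^k = 1.5161, u^k = 0.8821
Step 1: x-update.
Minimize 5*x^2 - 1*x + (0.5/2)*(x - 1.5161 + 0.8821)^2
FOC: (2*5 + 0.5)*x = 1 + 0.5*(1.5161 - 0.8821)
x^{k+1} = 0.1254
Step 2: z-update.
Minimize 6*z^2 + 6*z + (0.5/2)*(0.1254 - z + 0.8821)^2
FOC: (2*6 + 0.5)*z = -6 + 0.5*(0.1254 + 0.8821)
z^{k+1} = -0.4397
Step 3: u-update.
u^{k+1} = 0.8821 + 0.1254 + 0.4397 = 1.4472
Step 4: Primal residual = |0.1254 + 0.4397| = 0.5651


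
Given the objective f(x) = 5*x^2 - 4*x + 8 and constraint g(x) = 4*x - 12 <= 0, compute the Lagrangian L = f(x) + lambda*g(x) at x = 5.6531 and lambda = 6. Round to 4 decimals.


Step 1: Evaluate f(x).
f(5.6531) = 5*5.6531^2 - 4*5.6531 + 8 = 145.1753
Step 2: Evaluate g(x).
g(5.6531) = 4*5.6531 - 12 = 10.6124
Step 3: Compute Lagrangian.
L = 145.1753 + 6*10.6124 = 208.8497


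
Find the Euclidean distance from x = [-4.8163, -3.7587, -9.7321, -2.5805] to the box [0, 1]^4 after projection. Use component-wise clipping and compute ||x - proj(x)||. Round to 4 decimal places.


Project each component onto [0, 1].
clip(-4.8163) = 0.0, clip(-3.7587) = 0.0, clip(-9.7321) = 0.0, clip(-2.5805) = 0.0
Projection = [0.0, 0.0, 0.0, 0.0]
Squared diffs: [23.1967, 14.1278, 94.7138, 6.659]
Distance = sqrt(138.6973) = 11.777


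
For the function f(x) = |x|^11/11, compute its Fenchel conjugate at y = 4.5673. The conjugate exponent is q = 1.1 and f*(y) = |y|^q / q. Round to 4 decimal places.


The conjugate exponent q satisfies 1/p + 1/q = 1.
p = 11, so q = 11/(11 - 1) = 1.1
|y|^q = 4.5673^1.1 = 5.3165
f*(4.5673) = 5.3165 / 1.1 = 4.8332


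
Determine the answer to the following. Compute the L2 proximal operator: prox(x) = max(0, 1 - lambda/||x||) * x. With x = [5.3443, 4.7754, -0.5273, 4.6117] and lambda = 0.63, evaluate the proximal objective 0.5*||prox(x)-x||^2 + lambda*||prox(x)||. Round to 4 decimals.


Step 1: Compute ||x||.
||x|| = 8.5388
Step 2: Compute scaling factor.
scale = max(0, 1 - 0.63/8.5388) = 0.9262
Step 3: prox(x) = [4.95, 4.4231, -0.4884, 4.2714]
||prox(x)|| = 7.9088
Step 4: Proximal objective.
0.5*||prox-x||^2 = 0.1985
lambda*||prox|| = 4.9825
Total = 5.181


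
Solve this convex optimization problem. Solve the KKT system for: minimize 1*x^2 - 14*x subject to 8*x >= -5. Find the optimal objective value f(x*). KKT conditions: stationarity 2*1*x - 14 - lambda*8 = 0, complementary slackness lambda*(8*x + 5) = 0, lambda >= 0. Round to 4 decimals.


Step 1: Try lambda = 0 (constraint inactive).
Stationarity: 2*1*x - 14 = 0
x* = 14/(2*1) = 7.0
Check constraint: 8*7.0 = 56.0 >= -5 -- satisfied.
Step 2: Compute optimal value.
f(x*) = 1*7.0^2 - 14*7.0 = -49.0


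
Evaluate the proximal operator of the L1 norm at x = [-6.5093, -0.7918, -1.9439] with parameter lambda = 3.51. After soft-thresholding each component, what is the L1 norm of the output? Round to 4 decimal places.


Soft-thresholding with lambda = 3.51:
prox(-6.5093) = sign(-6.5093)*max(|-6.5093| - 3.51, 0) = -2.9993
prox(-0.7918) = sign(-0.7918)*max(|-0.7918| - 3.51, 0) = 0.0
prox(-1.9439) = sign(-1.9439)*max(|-1.9439| - 3.51, 0) = 0.0
prox(x) = [-2.9993, 0.0, 0.0]
||prox(x)||_1 = 2.9993 + 0.0 + 0.0 = 2.9993


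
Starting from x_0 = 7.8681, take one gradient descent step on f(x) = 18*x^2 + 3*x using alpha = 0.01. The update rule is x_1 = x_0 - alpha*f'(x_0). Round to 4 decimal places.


We compute the gradient at x_0 and apply the update.
f'(x) = 36*x + 3
f'(7.8681) = 36*7.8681 + 3 = 286.2516
x_1 = 7.8681 - 0.01*286.2516 = 5.0056


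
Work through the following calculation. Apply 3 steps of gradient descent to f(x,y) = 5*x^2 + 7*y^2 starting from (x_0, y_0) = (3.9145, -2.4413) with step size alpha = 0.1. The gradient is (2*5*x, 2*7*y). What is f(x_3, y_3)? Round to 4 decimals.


Gradient descent on f(x,y) = 5*x^2 + 7*y^2.
Starting point: (3.9145, -2.4413), alpha = 0.1
Step 1: grad_x = 2*5*3.9145 = 39.145, grad_y = 2*7*-2.4413 = -34.1782
  x_1 = 3.9145 - 0.1*39.145 = 0.0
  y_1 = -2.4413 - 0.1*-34.1782 = 0.9765
Step 2: grad_x = 2*5*0.0 = 0.0, grad_y = 2*7*0.9765 = 13.6713
  x_2 = 0.0 - 0.1*0.0 = 0.0
  y_2 = 0.9765 - 0.1*13.6713 = -0.3906
Step 3: grad_x = 2*5*0.0 = 0.0, grad_y = 2*7*-0.3906 = -5.4685
  x_3 = 0.0 - 0.1*0.0 = 0.0
  y_3 = -0.3906 - 0.1*-5.4685 = 0.1562
f(0.0, 0.1562) = 5*0.0^2 + 7*0.1562^2 = 0.1709


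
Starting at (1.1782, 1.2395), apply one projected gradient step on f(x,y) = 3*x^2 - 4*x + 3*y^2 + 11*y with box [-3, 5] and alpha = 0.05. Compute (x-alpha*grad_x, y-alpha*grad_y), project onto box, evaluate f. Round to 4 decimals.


Step 1: Compute gradient at (1.1782, 1.2395).
grad_x = 2*3*1.1782 - 4 = 3.0692
grad_y = 2*3*1.2395 + 11 = 18.437
Step 2: Gradient step.
x_raw = 1.1782 - 0.05*3.0692 = 1.0247
y_raw = 1.2395 - 0.05*18.437 = 0.3177
Step 3: Project onto [-3, 5].
x_proj = clip(1.0247) = 1.0247
y_proj = clip(0.3177) = 0.3177
Step 4: Evaluate f.
f(1.0247, 0.3177) = 2.8482


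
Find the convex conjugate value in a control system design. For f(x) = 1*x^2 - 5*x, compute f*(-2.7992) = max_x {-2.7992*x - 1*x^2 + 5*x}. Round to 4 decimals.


f*(y) = sup_x {y*x - a*x^2 - b*x} = sup_x {(y-b)*x - a*x^2}
FOC: (y - b) - 2a*x = 0 => x* = (y - b)/(2a)
x* = (-2.7992 + 5)/(2*1) = 1.1004
f*(-2.7992) = (y-b)^2/(4a) = (-2.7992 + 5)^2/(4*1)
= 4.8435/4 = 1.2109


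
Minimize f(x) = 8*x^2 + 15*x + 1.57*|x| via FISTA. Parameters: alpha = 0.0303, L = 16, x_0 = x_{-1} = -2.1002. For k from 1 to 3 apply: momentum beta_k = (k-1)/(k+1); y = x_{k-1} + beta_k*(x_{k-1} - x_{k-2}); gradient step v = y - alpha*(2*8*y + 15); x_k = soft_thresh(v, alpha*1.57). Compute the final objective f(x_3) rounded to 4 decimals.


FISTA on f(x) = 8*x^2 + 15*x + 1.57*|x|
L = 16, alpha = 0.0303
Iteration 1: beta = 0.0, y = -2.1002 + 0.0*(-2.1002 + 2.1002) = -2.1002
  grad(y) = -18.6032, v = y - alpha*grad = -1.5365
  prox(v) = soft_thresh(-1.5365, 0.0476) = -1.489
Iteration 2: beta = 0.3333, y = -1.489 + 0.3333*(-1.489 + 2.1002) = -1.2852
  grad(y) = -5.5632, v = y - alpha*grad = -1.1166
  prox(v) = soft_thresh(-1.1166, 0.0476) = -1.0691
Iteration 3: beta = 0.5, y = -1.0691 + 0.5*(-1.0691 + 1.489) = -0.8591
  grad(y) = 1.254, v = y - alpha*grad = -0.8971
  prox(v) = soft_thresh(-0.8971, 0.0476) = -0.8495
f(x_3) = 8*(-0.8495)^2 + 15*(-0.8495) + 1.57*|-0.8495| = -5.6356


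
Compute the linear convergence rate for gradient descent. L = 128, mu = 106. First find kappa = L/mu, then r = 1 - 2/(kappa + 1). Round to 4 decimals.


Step 1: Compute the condition number.
kappa = L/mu = 128/106 = 1.2075
Step 2: Compute the convergence rate.
r = 1 - 2/(kappa + 1) = 1 - 2*mu/(L + mu) = (L - mu)/(L + mu) = 22/234 = 0.094


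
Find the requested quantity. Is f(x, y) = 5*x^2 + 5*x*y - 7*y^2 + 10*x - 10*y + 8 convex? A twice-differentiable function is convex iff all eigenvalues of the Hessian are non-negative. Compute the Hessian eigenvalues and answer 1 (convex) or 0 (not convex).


The Hessian of f(x,y) = 5*x^2 + 5*x*y - 7*y^2 + 10*x - 10*y + 8 is:
H = [[10, 5], [5, -14]]
Trace = 10 - 14 = -4
Determinant = 10*-14 - (5)^2 = -165
Discriminant = (-4)^2 - 4*-165 = 676.0
Eigenvalues: lambda_1 = -15.0, lambda_2 = 11.0
The function is not convex.

0


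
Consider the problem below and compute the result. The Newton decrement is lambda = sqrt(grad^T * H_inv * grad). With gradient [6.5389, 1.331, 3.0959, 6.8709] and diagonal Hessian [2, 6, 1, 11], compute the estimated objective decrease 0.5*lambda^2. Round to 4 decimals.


Step 1: H is diagonal, so H^(-1) * g = [3.2695, 0.2218, 3.0959, 0.6246].
Step 2: g^T H^(-1) g = sum_i g_i^2 / H_ii
  = (6.5389)^2/2 + (1.331)^2/6 + (3.0959)^2/1 + (6.8709)^2/11
  = 21.3786 + 0.2953 + 9.5846 + 4.2918 = 35.5502
Step 3: Objective decrease = 0.5 * g^T H^(-1) g = 17.7751


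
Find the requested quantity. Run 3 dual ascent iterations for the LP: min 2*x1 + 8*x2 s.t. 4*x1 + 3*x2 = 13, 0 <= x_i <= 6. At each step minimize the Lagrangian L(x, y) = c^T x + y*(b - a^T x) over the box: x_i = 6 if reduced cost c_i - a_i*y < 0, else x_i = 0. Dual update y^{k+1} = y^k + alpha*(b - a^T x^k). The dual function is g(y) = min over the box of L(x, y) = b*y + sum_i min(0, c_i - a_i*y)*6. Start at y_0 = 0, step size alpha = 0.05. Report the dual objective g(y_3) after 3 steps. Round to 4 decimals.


Dual ascent for LP: min 2*x1 + 8*x2, 4*x1 + 3*x2 = 13, 0 <= x_i <= 6
Step 1: y^k = 0.0, reduced costs: (2.0, 8.0)
  x^k = (0.0, 0.0), subgradient = b - a^T x = 13.0
  y^{k+1} = 0.0 + 0.05*13.0 = 0.65
Step 2: y^k = 0.65, reduced costs: (-0.6, 6.05)
  x^k = (6.0, 0.0), subgradient = b - a^T x = -11.0
  y^{k+1} = 0.65 + 0.05*-11.0 = 0.1
Step 3: y^k = 0.1, reduced costs: (1.6, 7.7)
  x^k = (0.0, 0.0), subgradient = b - a^T x = 13.0
  y^{k+1} = 0.1 + 0.05*13.0 = 0.75
Dual objective at y_3 = 0.75: reduced costs (-1.0, 5.75), box minimizer x = (6.0, 0.0)
g(y_3) = b*y + (c1 - a1*y)*x1 + (c2 - a2*y)*x2 = 13*0.75 + (-1.0)*6.0 + 5.75*0.0 = 9.75 - 6.0 + 0.0 = 3.75


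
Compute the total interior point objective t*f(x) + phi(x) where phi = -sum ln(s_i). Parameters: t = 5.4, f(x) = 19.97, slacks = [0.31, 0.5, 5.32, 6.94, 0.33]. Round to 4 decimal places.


Step 1: Compute log-barrier.
ln values: [-1.1712, -0.6931, 1.6715, 1.9373, -1.1087]
phi = -(-1.1712 - 0.6931 + 1.6715 + 1.9373 - 1.1087) = -0.6358
Step 2: Compute augmented objective.
t*f(x) = 5.4*19.97 = 107.838
Total = 107.838 - 0.6358 = 107.2022


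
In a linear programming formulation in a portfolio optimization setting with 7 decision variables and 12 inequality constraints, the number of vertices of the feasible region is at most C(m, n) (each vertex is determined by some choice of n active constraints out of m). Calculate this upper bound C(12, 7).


Each vertex corresponds to some choice of n active constraints out of m, so the number of vertices is at most C(m, n) = m! / (n!(m-n)!).
m = 12, n = 7
Numerator: 12 * 11 * 10 * 9 * 8 * 7 * 6
Denominator: 7! = 5040
C(12, 7) = 792


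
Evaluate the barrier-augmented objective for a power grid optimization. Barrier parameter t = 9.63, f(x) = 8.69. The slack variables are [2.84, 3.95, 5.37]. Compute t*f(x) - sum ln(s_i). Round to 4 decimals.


Step 1: Compute log-barrier.
ln values: [1.0438, 1.3737, 1.6808]
phi = -(1.0438 + 1.3737 + 1.6808) = -4.0983
Step 2: Compute augmented objective.
t*f(x) = 9.63*8.69 = 83.6847
Total = 83.6847 - 4.0983 = 79.5864


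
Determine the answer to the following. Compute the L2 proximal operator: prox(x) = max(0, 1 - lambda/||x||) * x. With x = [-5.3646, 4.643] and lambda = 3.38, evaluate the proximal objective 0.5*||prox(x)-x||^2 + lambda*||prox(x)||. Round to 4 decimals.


Step 1: Compute ||x||.
||x|| = 7.0948
Step 2: Compute scaling factor.
scale = max(0, 1 - 3.38/7.0948) = 0.5236
Step 3: prox(x) = [-2.8089, 2.4311]
||prox(x)|| = 3.7148
Step 4: Proximal objective.
0.5*||prox-x||^2 = 5.7122
lambda*||prox|| = 12.556
Total = 18.2683


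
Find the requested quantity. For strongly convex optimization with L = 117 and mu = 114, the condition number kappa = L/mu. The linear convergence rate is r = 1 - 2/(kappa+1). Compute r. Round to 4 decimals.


Step 1: Compute the condition number.
kappa = L/mu = 117/114 = 1.0263
Step 2: Compute the convergence rate.
r = 1 - 2/(kappa + 1) = 1 - 2*mu/(L + mu) = (L - mu)/(L + mu) = 3/231 = 0.013


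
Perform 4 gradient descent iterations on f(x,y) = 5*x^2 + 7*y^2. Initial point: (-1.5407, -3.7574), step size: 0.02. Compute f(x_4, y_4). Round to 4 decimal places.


Gradient descent on f(x,y) = 5*x^2 + 7*y^2.
Starting point: (-1.5407, -3.7574), alpha = 0.02
Step 1: grad_x = 2*5*-1.5407 = -15.407, grad_y = 2*7*-3.7574 = -52.6036
  x_1 = -1.5407 - 0.02*-15.407 = -1.2326
  y_1 = -3.7574 - 0.02*-52.6036 = -2.7053
Step 2: grad_x = 2*5*-1.2326 = -12.3256, grad_y = 2*7*-2.7053 = -37.8746
  x_2 = -1.2326 - 0.02*-12.3256 = -0.986
  y_2 = -2.7053 - 0.02*-37.8746 = -1.9478
Step 3: grad_x = 2*5*-0.986 = -9.8605, grad_y = 2*7*-1.9478 = -27.2697
  x_3 = -0.986 - 0.02*-9.8605 = -0.7888
  y_3 = -1.9478 - 0.02*-27.2697 = -1.4024
Step 4: grad_x = 2*5*-0.7888 = -7.8884, grad_y = 2*7*-1.4024 = -19.6342
  x_4 = -0.7888 - 0.02*-7.8884 = -0.6311
  y_4 = -1.4024 - 0.02*-19.6342 = -1.0098
f(-0.6311, -1.0098) = 5*(-0.6311)^2 + 7*(-1.0098)^2 = 9.1285


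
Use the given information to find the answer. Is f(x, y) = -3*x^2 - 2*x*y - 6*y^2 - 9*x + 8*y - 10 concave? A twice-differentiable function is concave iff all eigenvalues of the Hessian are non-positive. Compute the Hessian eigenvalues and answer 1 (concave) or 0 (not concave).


The Hessian of f(x,y) = -3*x^2 - 2*x*y - 6*y^2 - 9*x + 8*y - 10 is:
H = [[-6, -2], [-2, -12]]
Trace = -6 - 12 = -18
Determinant = -6*-12 - (-2)^2 = 68
Discriminant = (-18)^2 - 4*68 = 52.0
Eigenvalues: lambda_1 = -12.6056, lambda_2 = -5.3944
The function is concave.

1


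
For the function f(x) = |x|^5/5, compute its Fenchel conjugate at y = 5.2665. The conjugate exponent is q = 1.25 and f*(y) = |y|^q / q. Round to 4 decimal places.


The conjugate exponent q satisfies 1/p + 1/q = 1.
p = 5, so q = 5/(5 - 1) = 1.25
|y|^q = 5.2665^1.25 = 7.9782
f*(5.2665) = 7.9782 / 1.25 = 6.3825


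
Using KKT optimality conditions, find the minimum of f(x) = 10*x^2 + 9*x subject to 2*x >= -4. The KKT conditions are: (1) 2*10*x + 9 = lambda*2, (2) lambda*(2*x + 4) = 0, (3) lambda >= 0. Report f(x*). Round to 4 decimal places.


Step 1: Try lambda = 0 (constraint inactive).
Stationarity: 2*10*x + 9 = 0
x* = -9/(2*10) = -0.45
Check constraint: 2*-0.45 = -0.9 >= -4 -- satisfied.
Step 2: Compute optimal value.
f(x*) = 10*(-0.45)^2 + 9*(-0.45) = -2.025


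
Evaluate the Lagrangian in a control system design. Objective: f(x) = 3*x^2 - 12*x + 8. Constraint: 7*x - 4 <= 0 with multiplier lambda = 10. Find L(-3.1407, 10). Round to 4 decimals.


Step 1: Evaluate f(x).
f(-3.1407) = 3*(-3.1407)^2 - 12*(-3.1407) + 8 = 75.2804
Step 2: Evaluate g(x).
g(-3.1407) = 7*-3.1407 - 4 = -25.9849
Step 3: Compute Lagrangian.
L = 75.2804 + 10*-25.9849 = -184.5686


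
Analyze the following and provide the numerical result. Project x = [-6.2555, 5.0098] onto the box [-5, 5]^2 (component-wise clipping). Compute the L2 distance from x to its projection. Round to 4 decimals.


Project each component onto [-5, 5].
clip(-6.2555) = -5.0, clip(5.0098) = 5.0
Projection = [-5.0, 5.0]
Squared diffs: [1.5763, 0.0001]
Distance = sqrt(1.5764) = 1.2555


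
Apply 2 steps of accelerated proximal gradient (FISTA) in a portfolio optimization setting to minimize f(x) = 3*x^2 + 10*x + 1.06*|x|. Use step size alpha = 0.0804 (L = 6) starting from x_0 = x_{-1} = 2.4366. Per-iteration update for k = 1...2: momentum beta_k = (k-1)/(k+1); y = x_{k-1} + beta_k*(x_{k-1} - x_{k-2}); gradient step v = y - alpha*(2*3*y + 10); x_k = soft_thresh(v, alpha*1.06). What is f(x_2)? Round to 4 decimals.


FISTA on f(x) = 3*x^2 + 10*x + 1.06*|x|
L = 6, alpha = 0.0804
Iteration 1: beta = 0.0, y = 2.4366 + 0.0*(2.4366 - 2.4366) = 2.4366
  grad(y) = 24.6196, v = y - alpha*grad = 0.4572
  prox(v) = soft_thresh(0.4572, 0.0852) = 0.372
Iteration 2: beta = 0.3333, y = 0.372 + 0.3333*(0.372 - 2.4366) = -0.3163
  grad(y) = 8.1025, v = y - alpha*grad = -0.9677
  prox(v) = soft_thresh(-0.9677, 0.0852) = -0.8825
f(x_2) = 3*(-0.8825)^2 + 10*(-0.8825) + 1.06*|-0.8825| = -5.553


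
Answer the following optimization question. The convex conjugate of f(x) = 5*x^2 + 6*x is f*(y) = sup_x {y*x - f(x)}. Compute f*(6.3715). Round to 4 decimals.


f*(y) = sup_x {y*x - a*x^2 - b*x} = sup_x {(y-b)*x - a*x^2}
FOC: (y - b) - 2a*x = 0 => x* = (y - b)/(2a)
x* = (6.3715 - 6)/(2*5) = 0.0372
f*(6.3715) = (y-b)^2/(4a) = (6.3715 - 6)^2/(4*5)
= 0.138/20 = 0.0069


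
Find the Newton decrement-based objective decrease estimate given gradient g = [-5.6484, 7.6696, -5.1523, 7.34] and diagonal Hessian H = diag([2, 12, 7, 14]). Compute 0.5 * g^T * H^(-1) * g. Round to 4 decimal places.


Step 1: H is diagonal, so H^(-1) * g = [-2.8242, 0.6391, -0.736, 0.5243].
Step 2: g^T H^(-1) g = sum_i g_i^2 / H_ii
  = (-5.6484)^2/2 + (7.6696)^2/12 + (-5.1523)^2/7 + (7.34)^2/14
  = 15.9522 + 4.9019 + 3.7923 + 3.8483 = 28.4947
Step 3: Objective decrease = 0.5 * g^T H^(-1) g = 14.2473


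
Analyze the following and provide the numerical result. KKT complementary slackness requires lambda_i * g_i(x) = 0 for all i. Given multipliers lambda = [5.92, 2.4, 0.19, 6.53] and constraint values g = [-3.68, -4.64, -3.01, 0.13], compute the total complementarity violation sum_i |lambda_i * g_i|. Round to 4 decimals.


KKT complementary slackness check:
lambda_1 * g_1 = 5.92 * -3.68 = -21.7856
lambda_2 * g_2 = 2.4 * -4.64 = -11.136
lambda_3 * g_3 = 0.19 * -3.01 = -0.5719
lambda_4 * g_4 = 6.53 * 0.13 = 0.8489
Total violation = 21.7856 + 11.136 + 0.5719 + 0.8489 = 34.3424


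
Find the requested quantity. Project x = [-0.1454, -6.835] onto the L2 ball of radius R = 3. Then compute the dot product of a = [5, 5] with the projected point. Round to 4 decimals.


Step 1: Compute ||x|| (intermediates to 6 decimals).
||x|| = sqrt((-0.1454)^2 + (-6.835)^2) = 6.836546
Step 2: Project.
Since ||x|| > R, scale = R/||x|| = 3/6.836546 = 0.438818, proj(x) = scale * x
proj(x) = [-0.063804, -2.999321]
Step 3: Dot product.
a^T * proj(x) = 5*(-0.063804) + 5*(-2.999321) = -15.3156


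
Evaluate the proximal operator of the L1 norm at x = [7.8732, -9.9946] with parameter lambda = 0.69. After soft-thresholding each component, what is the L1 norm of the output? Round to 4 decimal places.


Soft-thresholding with lambda = 0.69:
prox(7.8732) = sign(7.8732)*max(|7.8732| - 0.69, 0) = 7.1832
prox(-9.9946) = sign(-9.9946)*max(|-9.9946| - 0.69, 0) = -9.3046
prox(x) = [7.1832, -9.3046]
||prox(x)||_1 = 7.1832 + 9.3046 = 16.4878


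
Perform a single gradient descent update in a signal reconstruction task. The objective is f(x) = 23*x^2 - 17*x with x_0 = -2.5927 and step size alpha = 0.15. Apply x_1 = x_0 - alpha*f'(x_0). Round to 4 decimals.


We compute the gradient at x_0 and apply the update.
f'(x) = 46*x - 17
f'(-2.5927) = 46*-2.5927 - 17 = -136.2642
x_1 = -2.5927 - 0.15*-136.2642 = 17.8469


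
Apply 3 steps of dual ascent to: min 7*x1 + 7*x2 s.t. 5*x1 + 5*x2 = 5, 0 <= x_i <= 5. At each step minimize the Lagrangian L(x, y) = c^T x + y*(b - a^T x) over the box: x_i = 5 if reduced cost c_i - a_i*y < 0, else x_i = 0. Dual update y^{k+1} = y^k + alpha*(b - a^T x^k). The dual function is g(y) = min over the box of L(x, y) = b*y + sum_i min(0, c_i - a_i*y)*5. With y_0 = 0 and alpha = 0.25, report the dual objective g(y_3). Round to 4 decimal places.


Dual ascent for LP: min 7*x1 + 7*x2, 5*x1 + 5*x2 = 5, 0 <= x_i <= 5
Step 1: y^k = 0.0, reduced costs: (7.0, 7.0)
  x^k = (0.0, 0.0), subgradient = b - a^T x = 5.0
  y^{k+1} = 0.0 + 0.25*5.0 = 1.25
Step 2: y^k = 1.25, reduced costs: (0.75, 0.75)
  x^k = (0.0, 0.0), subgradient = b - a^T x = 5.0
  y^{k+1} = 1.25 + 0.25*5.0 = 2.5
Step 3: y^k = 2.5, reduced costs: (-5.5, -5.5)
  x^k = (5.0, 5.0), subgradient = b - a^T x = -45.0
  y^{k+1} = 2.5 + 0.25*-45.0 = -8.75
Dual objective at y_3 = -8.75: reduced costs (50.75, 50.75), box minimizer x = (0.0, 0.0)
g(y_3) = b*y + (c1 - a1*y)*x1 + (c2 - a2*y)*x2 = 5*(-8.75) + 50.75*0.0 + 50.75*0.0 = -43.75 + 0.0 + 0.0 = -43.75


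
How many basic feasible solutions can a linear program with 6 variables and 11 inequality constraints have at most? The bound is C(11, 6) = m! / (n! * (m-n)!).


Each vertex corresponds to some choice of n active constraints out of m, so the number of vertices is at most C(m, n) = m! / (n!(m-n)!).
m = 11, n = 6
Numerator: 11 * 10 * 9 * 8 * 7 * 6
Denominator: 6! = 720
C(11, 6) = 462


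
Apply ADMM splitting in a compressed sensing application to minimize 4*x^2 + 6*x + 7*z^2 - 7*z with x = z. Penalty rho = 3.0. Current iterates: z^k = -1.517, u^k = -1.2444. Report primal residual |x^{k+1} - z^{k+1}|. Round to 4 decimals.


ADMM iteration with rho = 3.0, z^k = -1.517, u^k = -1.2444
Step 1: x-update.
Minimize 4*x^2 + 6*x + (3.0/2)*(x + 1.517 - 1.2444)^2
FOC: (2*4 + 3.0)*x = -6 + 3.0*(-1.517 + 1.2444)
x^{k+1} = -0.6198
Step 2: z-update.
Minimize 7*z^2 - 7*z + (3.0/2)*(-0.6198 - z - 1.2444)^2
FOC: (2*7 + 3.0)*z = 7 + 3.0*(-0.6198 - 1.2444)
z^{k+1} = 0.0828
Step 3: u-update.
u^{k+1} = -1.2444 - 0.6198 - 0.0828 = -1.947
Step 4: Primal residual = |-0.6198 - 0.0828| = 0.7026


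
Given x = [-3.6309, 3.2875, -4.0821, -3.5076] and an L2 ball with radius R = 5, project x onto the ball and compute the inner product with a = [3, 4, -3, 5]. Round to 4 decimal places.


Step 1: Compute ||x|| (intermediates to 6 decimals).
||x|| = sqrt((-3.6309)^2 + 3.2875^2 + (-4.0821)^2 + (-3.5076)^2) = 7.277217
Step 2: Project.
Since ||x|| > R, scale = R/||x|| = 5/7.277217 = 0.687076, proj(x) = scale * x
proj(x) = [-2.494704, 2.258762, -2.804713, -2.409988]
Step 3: Dot product.
a^T * proj(x) = 3*(-2.494704) + 4*2.258762 - 3*(-2.804713) + 5*(-2.409988) = -2.0849


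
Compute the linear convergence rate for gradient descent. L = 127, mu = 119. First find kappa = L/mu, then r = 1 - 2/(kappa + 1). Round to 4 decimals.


Step 1: Compute the condition number.
kappa = L/mu = 127/119 = 1.0672
Step 2: Compute the convergence rate.
r = 1 - 2/(kappa + 1) = 1 - 2*mu/(L + mu) = (L - mu)/(L + mu) = 8/246 = 0.0325


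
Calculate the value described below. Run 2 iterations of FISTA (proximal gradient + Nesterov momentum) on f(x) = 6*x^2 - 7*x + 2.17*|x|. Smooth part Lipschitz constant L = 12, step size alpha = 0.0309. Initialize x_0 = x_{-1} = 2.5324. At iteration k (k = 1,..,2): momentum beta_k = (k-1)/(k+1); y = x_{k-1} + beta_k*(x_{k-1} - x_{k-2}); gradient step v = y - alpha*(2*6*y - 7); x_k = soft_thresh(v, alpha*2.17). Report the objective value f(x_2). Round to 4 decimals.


FISTA on f(x) = 6*x^2 - 7*x + 2.17*|x|
L = 12, alpha = 0.0309
Iteration 1: beta = 0.0, y = 2.5324 + 0.0*(2.5324 - 2.5324) = 2.5324
  grad(y) = 23.3888, v = y - alpha*grad = 1.8097
  prox(v) = soft_thresh(1.8097, 0.0671) = 1.7426
Iteration 2: beta = 0.3333, y = 1.7426 + 0.3333*(1.7426 - 2.5324) = 1.4794
  grad(y) = 10.7525, v = y - alpha*grad = 1.1471
  prox(v) = soft_thresh(1.1471, 0.0671) = 1.0801
f(x_2) = 6*1.0801^2 - 7*1.0801 + 2.17*|1.0801| = 1.7826
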